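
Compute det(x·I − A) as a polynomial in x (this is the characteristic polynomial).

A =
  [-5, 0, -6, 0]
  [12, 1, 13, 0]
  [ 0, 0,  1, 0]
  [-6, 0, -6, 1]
x^4 + 2*x^3 - 12*x^2 + 14*x - 5

Expanding det(x·I − A) (e.g. by cofactor expansion or by noting that A is similar to its Jordan form J, which has the same characteristic polynomial as A) gives
  χ_A(x) = x^4 + 2*x^3 - 12*x^2 + 14*x - 5
which factors as (x - 1)^3*(x + 5). The eigenvalues (with algebraic multiplicities) are λ = -5 with multiplicity 1, λ = 1 with multiplicity 3.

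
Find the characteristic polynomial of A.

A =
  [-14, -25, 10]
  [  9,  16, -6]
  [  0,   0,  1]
x^3 - 3*x^2 + 3*x - 1

Expanding det(x·I − A) (e.g. by cofactor expansion or by noting that A is similar to its Jordan form J, which has the same characteristic polynomial as A) gives
  χ_A(x) = x^3 - 3*x^2 + 3*x - 1
which factors as (x - 1)^3. The eigenvalues (with algebraic multiplicities) are λ = 1 with multiplicity 3.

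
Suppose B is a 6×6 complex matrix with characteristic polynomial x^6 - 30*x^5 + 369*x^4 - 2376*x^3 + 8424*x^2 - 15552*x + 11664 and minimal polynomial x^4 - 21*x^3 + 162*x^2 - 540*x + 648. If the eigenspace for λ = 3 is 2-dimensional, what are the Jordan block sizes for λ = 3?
Block sizes for λ = 3: [1, 1]

Step 1 — from the characteristic polynomial, algebraic multiplicity of λ = 3 is 2. From dim ker(B − (3)·I) = 2, there are exactly 2 Jordan blocks for λ = 3.
Step 2 — from the minimal polynomial, the factor (x − 3) tells us the largest block for λ = 3 has size 1.
Step 3 — with total size 2, 2 blocks, and largest block 1, the block sizes (in nonincreasing order) are [1, 1].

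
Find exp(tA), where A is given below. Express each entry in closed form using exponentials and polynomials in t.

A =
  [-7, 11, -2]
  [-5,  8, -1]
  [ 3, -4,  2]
e^{tA} =
  [3*t^2*exp(t)/2 - 8*t*exp(t) + exp(t), -3*t^2*exp(t)/2 + 11*t*exp(t), 3*t^2*exp(t)/2 - 2*t*exp(t)]
  [t^2*exp(t) - 5*t*exp(t), -t^2*exp(t) + 7*t*exp(t) + exp(t), t^2*exp(t) - t*exp(t)]
  [-t^2*exp(t)/2 + 3*t*exp(t), t^2*exp(t)/2 - 4*t*exp(t), -t^2*exp(t)/2 + t*exp(t) + exp(t)]

Strategy: write A = P · J · P⁻¹ where J is a Jordan canonical form, so e^{tA} = P · e^{tJ} · P⁻¹, and e^{tJ} can be computed block-by-block.

A has Jordan form
J =
  [1, 1, 0]
  [0, 1, 1]
  [0, 0, 1]
(up to reordering of blocks).

Per-block formulas:
  For a 3×3 Jordan block J_3(1): exp(t · J_3(1)) = e^(1t)·(I + t·N + (t^2/2)·N^2), where N is the 3×3 nilpotent shift.

After assembling e^{tJ} and conjugating by P, we get:

e^{tA} =
  [3*t^2*exp(t)/2 - 8*t*exp(t) + exp(t), -3*t^2*exp(t)/2 + 11*t*exp(t), 3*t^2*exp(t)/2 - 2*t*exp(t)]
  [t^2*exp(t) - 5*t*exp(t), -t^2*exp(t) + 7*t*exp(t) + exp(t), t^2*exp(t) - t*exp(t)]
  [-t^2*exp(t)/2 + 3*t*exp(t), t^2*exp(t)/2 - 4*t*exp(t), -t^2*exp(t)/2 + t*exp(t) + exp(t)]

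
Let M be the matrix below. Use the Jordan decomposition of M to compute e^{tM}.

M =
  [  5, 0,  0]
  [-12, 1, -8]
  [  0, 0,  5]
e^{tM} =
  [exp(5*t), 0, 0]
  [-3*exp(5*t) + 3*exp(t), exp(t), -2*exp(5*t) + 2*exp(t)]
  [0, 0, exp(5*t)]

Strategy: write M = P · J · P⁻¹ where J is a Jordan canonical form, so e^{tM} = P · e^{tJ} · P⁻¹, and e^{tJ} can be computed block-by-block.

M has Jordan form
J =
  [1, 0, 0]
  [0, 5, 0]
  [0, 0, 5]
(up to reordering of blocks).

Per-block formulas:
  For a 1×1 block at λ = 1: exp(t · [1]) = [e^(1t)].
  For a 1×1 block at λ = 5: exp(t · [5]) = [e^(5t)].

After assembling e^{tJ} and conjugating by P, we get:

e^{tM} =
  [exp(5*t), 0, 0]
  [-3*exp(5*t) + 3*exp(t), exp(t), -2*exp(5*t) + 2*exp(t)]
  [0, 0, exp(5*t)]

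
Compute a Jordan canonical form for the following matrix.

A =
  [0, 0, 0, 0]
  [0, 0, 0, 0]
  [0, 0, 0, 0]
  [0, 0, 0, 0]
J_1(0) ⊕ J_1(0) ⊕ J_1(0) ⊕ J_1(0)

The characteristic polynomial is
  det(x·I − A) = x^4

Eigenvalues and multiplicities (the geometric multiplicity of λ is n − rank(A − λI), which equals the number of Jordan blocks for λ):
  λ = 0: algebraic multiplicity = 4, geometric multiplicity = 4

Determining the block sizes for each eigenvalue:
  λ = 0: gm = am = 4, so every block has size 1 → block sizes [1, 1, 1, 1]

Assembling the blocks gives a Jordan form
J =
  [0, 0, 0, 0]
  [0, 0, 0, 0]
  [0, 0, 0, 0]
  [0, 0, 0, 0]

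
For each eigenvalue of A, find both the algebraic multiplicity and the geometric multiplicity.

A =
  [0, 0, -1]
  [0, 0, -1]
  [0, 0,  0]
λ = 0: alg = 3, geom = 2

Step 1 — factor the characteristic polynomial to read off the algebraic multiplicities:
  χ_A(x) = x^3

Step 2 — compute geometric multiplicities via the rank-nullity identity g(λ) = n − rank(A − λI):
  rank(A − (0)·I) = 1, so dim ker(A − (0)·I) = n − 1 = 2

Summary:
  λ = 0: algebraic multiplicity = 3, geometric multiplicity = 2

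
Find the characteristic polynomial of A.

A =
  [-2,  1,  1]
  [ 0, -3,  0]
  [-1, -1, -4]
x^3 + 9*x^2 + 27*x + 27

Expanding det(x·I − A) (e.g. by cofactor expansion or by noting that A is similar to its Jordan form J, which has the same characteristic polynomial as A) gives
  χ_A(x) = x^3 + 9*x^2 + 27*x + 27
which factors as (x + 3)^3. The eigenvalues (with algebraic multiplicities) are λ = -3 with multiplicity 3.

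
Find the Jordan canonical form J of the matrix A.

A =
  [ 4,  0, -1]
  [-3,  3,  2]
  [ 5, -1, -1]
J_3(2)

The characteristic polynomial is
  det(x·I − A) = x^3 - 6*x^2 + 12*x - 8 = (x - 2)^3

Eigenvalues and multiplicities (the geometric multiplicity of λ is n − rank(A − λI), which equals the number of Jordan blocks for λ):
  λ = 2: algebraic multiplicity = 3, geometric multiplicity = 1

Determining the block sizes for each eigenvalue:
  λ = 2: one block (gm = 1), so the single block has size am = 3 → block sizes [3]

Assembling the blocks gives a Jordan form
J =
  [2, 1, 0]
  [0, 2, 1]
  [0, 0, 2]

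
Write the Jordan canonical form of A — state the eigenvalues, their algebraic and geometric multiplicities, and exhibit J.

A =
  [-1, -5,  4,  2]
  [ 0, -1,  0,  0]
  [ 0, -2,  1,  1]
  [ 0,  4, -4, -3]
J_2(-1) ⊕ J_2(-1)

The characteristic polynomial is
  det(x·I − A) = x^4 + 4*x^3 + 6*x^2 + 4*x + 1 = (x + 1)^4

Eigenvalues and multiplicities (the geometric multiplicity of λ is n − rank(A − λI), which equals the number of Jordan blocks for λ):
  λ = -1: algebraic multiplicity = 4, geometric multiplicity = 2

Determining the block sizes for each eigenvalue:
  λ = -1: with am = 4 and gm = 2, the partition is not yet determined (e.g. several partitions of 4 into 2 parts exist). Let N = A − (-1)·I. Computing rank(N^1) = 2, rank(N^2) = 0; the number of blocks of size ≥ j is rank(N^{j−1}) − rank(N^j), giving [2, 2]. So we have 2 block(s) of size 2 → block sizes [2, 2]

Assembling the blocks gives a Jordan form
J =
  [-1,  1,  0,  0]
  [ 0, -1,  0,  0]
  [ 0,  0, -1,  1]
  [ 0,  0,  0, -1]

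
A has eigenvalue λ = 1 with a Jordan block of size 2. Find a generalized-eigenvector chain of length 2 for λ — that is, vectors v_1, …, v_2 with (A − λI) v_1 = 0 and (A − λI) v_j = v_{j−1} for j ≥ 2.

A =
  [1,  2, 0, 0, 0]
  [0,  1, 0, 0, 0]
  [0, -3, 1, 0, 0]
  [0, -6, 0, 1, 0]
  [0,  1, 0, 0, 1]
A Jordan chain for λ = 1 of length 2:
v_1 = (2, 0, -3, -6, 1)ᵀ
v_2 = (0, 1, 0, 0, 0)ᵀ

Let N = A − (1)·I. We want v_2 with N^2 v_2 = 0 but N^1 v_2 ≠ 0; then v_{j-1} := N · v_j for j = 2, …, 2.

Pick v_2 = (0, 1, 0, 0, 0)ᵀ.
Then v_1 = N · v_2 = (2, 0, -3, -6, 1)ᵀ.

Sanity check: (A − (1)·I) v_1 = (0, 0, 0, 0, 0)ᵀ = 0. ✓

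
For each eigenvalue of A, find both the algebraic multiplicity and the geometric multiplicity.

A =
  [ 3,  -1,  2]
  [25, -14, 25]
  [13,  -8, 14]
λ = 1: alg = 3, geom = 1

Step 1 — factor the characteristic polynomial to read off the algebraic multiplicities:
  χ_A(x) = (x - 1)^3

Step 2 — compute geometric multiplicities via the rank-nullity identity g(λ) = n − rank(A − λI):
  rank(A − (1)·I) = 2, so dim ker(A − (1)·I) = n − 2 = 1

Summary:
  λ = 1: algebraic multiplicity = 3, geometric multiplicity = 1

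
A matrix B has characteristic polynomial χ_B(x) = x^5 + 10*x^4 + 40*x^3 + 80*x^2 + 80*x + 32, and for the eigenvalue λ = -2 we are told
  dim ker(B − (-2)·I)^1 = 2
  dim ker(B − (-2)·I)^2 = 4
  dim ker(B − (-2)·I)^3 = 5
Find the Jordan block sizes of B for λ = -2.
Block sizes for λ = -2: [3, 2]

From the dimensions of kernels of powers, the number of Jordan blocks of size at least j is d_j − d_{j−1} where d_j = dim ker(N^j) (with d_0 = 0). Computing the differences gives [2, 2, 1].
The number of blocks of size exactly k is (#blocks of size ≥ k) − (#blocks of size ≥ k + 1), so the partition is: 1 block(s) of size 2, 1 block(s) of size 3.
In nonincreasing order the block sizes are [3, 2].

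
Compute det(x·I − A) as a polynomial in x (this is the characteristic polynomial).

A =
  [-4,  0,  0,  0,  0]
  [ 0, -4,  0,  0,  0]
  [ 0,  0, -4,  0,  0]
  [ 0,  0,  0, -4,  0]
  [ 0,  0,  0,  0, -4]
x^5 + 20*x^4 + 160*x^3 + 640*x^2 + 1280*x + 1024

Expanding det(x·I − A) (e.g. by cofactor expansion or by noting that A is similar to its Jordan form J, which has the same characteristic polynomial as A) gives
  χ_A(x) = x^5 + 20*x^4 + 160*x^3 + 640*x^2 + 1280*x + 1024
which factors as (x + 4)^5. The eigenvalues (with algebraic multiplicities) are λ = -4 with multiplicity 5.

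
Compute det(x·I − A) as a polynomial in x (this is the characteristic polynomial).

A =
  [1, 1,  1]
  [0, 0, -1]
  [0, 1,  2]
x^3 - 3*x^2 + 3*x - 1

Expanding det(x·I − A) (e.g. by cofactor expansion or by noting that A is similar to its Jordan form J, which has the same characteristic polynomial as A) gives
  χ_A(x) = x^3 - 3*x^2 + 3*x - 1
which factors as (x - 1)^3. The eigenvalues (with algebraic multiplicities) are λ = 1 with multiplicity 3.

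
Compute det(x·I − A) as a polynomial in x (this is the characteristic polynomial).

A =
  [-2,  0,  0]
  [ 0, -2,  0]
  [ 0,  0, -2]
x^3 + 6*x^2 + 12*x + 8

Expanding det(x·I − A) (e.g. by cofactor expansion or by noting that A is similar to its Jordan form J, which has the same characteristic polynomial as A) gives
  χ_A(x) = x^3 + 6*x^2 + 12*x + 8
which factors as (x + 2)^3. The eigenvalues (with algebraic multiplicities) are λ = -2 with multiplicity 3.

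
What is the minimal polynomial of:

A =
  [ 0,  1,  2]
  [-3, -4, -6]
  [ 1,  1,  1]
x^2 + 2*x + 1

The characteristic polynomial is χ_A(x) = (x + 1)^3, so the eigenvalues are known. The minimal polynomial is
  m_A(x) = Π_λ (x − λ)^{k_λ}
where k_λ is the size of the *largest* Jordan block for λ (equivalently, the smallest k with (A − λI)^k v = 0 for every generalised eigenvector v of λ).

  λ = -1: largest Jordan block has size 2, contributing (x + 1)^2

So m_A(x) = (x + 1)^2 = x^2 + 2*x + 1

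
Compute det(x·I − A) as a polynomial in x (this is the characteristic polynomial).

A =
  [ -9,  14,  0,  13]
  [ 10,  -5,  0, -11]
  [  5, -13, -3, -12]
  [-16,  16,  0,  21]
x^4 - 4*x^3 - 26*x^2 + 60*x + 225

Expanding det(x·I − A) (e.g. by cofactor expansion or by noting that A is similar to its Jordan form J, which has the same characteristic polynomial as A) gives
  χ_A(x) = x^4 - 4*x^3 - 26*x^2 + 60*x + 225
which factors as (x - 5)^2*(x + 3)^2. The eigenvalues (with algebraic multiplicities) are λ = -3 with multiplicity 2, λ = 5 with multiplicity 2.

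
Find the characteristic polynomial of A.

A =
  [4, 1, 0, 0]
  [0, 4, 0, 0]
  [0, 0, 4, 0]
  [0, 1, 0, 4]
x^4 - 16*x^3 + 96*x^2 - 256*x + 256

Expanding det(x·I − A) (e.g. by cofactor expansion or by noting that A is similar to its Jordan form J, which has the same characteristic polynomial as A) gives
  χ_A(x) = x^4 - 16*x^3 + 96*x^2 - 256*x + 256
which factors as (x - 4)^4. The eigenvalues (with algebraic multiplicities) are λ = 4 with multiplicity 4.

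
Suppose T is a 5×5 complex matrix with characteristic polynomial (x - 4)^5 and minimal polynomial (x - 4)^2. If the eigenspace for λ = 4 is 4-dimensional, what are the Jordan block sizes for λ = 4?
Block sizes for λ = 4: [2, 1, 1, 1]

Step 1 — from the characteristic polynomial, algebraic multiplicity of λ = 4 is 5. From dim ker(T − (4)·I) = 4, there are exactly 4 Jordan blocks for λ = 4.
Step 2 — from the minimal polynomial, the factor (x − 4)^2 tells us the largest block for λ = 4 has size 2.
Step 3 — with total size 5, 4 blocks, and largest block 2, the block sizes (in nonincreasing order) are [2, 1, 1, 1].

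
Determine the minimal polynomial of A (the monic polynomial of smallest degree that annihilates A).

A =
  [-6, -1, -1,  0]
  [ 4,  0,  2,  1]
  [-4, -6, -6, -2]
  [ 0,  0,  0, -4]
x^3 + 12*x^2 + 48*x + 64

The characteristic polynomial is χ_A(x) = (x + 4)^4, so the eigenvalues are known. The minimal polynomial is
  m_A(x) = Π_λ (x − λ)^{k_λ}
where k_λ is the size of the *largest* Jordan block for λ (equivalently, the smallest k with (A − λI)^k v = 0 for every generalised eigenvector v of λ).

  λ = -4: largest Jordan block has size 3, contributing (x + 4)^3

So m_A(x) = (x + 4)^3 = x^3 + 12*x^2 + 48*x + 64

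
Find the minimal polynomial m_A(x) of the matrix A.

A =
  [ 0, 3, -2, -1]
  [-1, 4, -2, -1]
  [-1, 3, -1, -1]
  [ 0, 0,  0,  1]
x^2 - 2*x + 1

The characteristic polynomial is χ_A(x) = (x - 1)^4, so the eigenvalues are known. The minimal polynomial is
  m_A(x) = Π_λ (x − λ)^{k_λ}
where k_λ is the size of the *largest* Jordan block for λ (equivalently, the smallest k with (A − λI)^k v = 0 for every generalised eigenvector v of λ).

  λ = 1: largest Jordan block has size 2, contributing (x − 1)^2

So m_A(x) = (x - 1)^2 = x^2 - 2*x + 1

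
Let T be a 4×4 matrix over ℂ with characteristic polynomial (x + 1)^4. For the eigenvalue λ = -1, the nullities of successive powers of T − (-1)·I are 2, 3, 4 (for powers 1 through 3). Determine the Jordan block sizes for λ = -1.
Block sizes for λ = -1: [3, 1]

From the dimensions of kernels of powers, the number of Jordan blocks of size at least j is d_j − d_{j−1} where d_j = dim ker(N^j) (with d_0 = 0). Computing the differences gives [2, 1, 1].
The number of blocks of size exactly k is (#blocks of size ≥ k) − (#blocks of size ≥ k + 1), so the partition is: 1 block(s) of size 1, 1 block(s) of size 3.
In nonincreasing order the block sizes are [3, 1].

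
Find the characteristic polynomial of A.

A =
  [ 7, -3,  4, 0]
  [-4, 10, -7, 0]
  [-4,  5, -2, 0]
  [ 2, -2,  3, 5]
x^4 - 20*x^3 + 150*x^2 - 500*x + 625

Expanding det(x·I − A) (e.g. by cofactor expansion or by noting that A is similar to its Jordan form J, which has the same characteristic polynomial as A) gives
  χ_A(x) = x^4 - 20*x^3 + 150*x^2 - 500*x + 625
which factors as (x - 5)^4. The eigenvalues (with algebraic multiplicities) are λ = 5 with multiplicity 4.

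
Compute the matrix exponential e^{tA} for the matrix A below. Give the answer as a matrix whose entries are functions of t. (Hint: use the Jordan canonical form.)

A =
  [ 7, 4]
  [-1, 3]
e^{tA} =
  [2*t*exp(5*t) + exp(5*t), 4*t*exp(5*t)]
  [-t*exp(5*t), -2*t*exp(5*t) + exp(5*t)]

Strategy: write A = P · J · P⁻¹ where J is a Jordan canonical form, so e^{tA} = P · e^{tJ} · P⁻¹, and e^{tJ} can be computed block-by-block.

A has Jordan form
J =
  [5, 1]
  [0, 5]
(up to reordering of blocks).

Per-block formulas:
  For a 2×2 Jordan block J_2(5): exp(t · J_2(5)) = e^(5t)·(I + t·N), where N is the 2×2 nilpotent shift.

After assembling e^{tJ} and conjugating by P, we get:

e^{tA} =
  [2*t*exp(5*t) + exp(5*t), 4*t*exp(5*t)]
  [-t*exp(5*t), -2*t*exp(5*t) + exp(5*t)]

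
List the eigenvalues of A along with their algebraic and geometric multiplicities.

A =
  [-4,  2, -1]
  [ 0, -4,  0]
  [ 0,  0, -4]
λ = -4: alg = 3, geom = 2

Step 1 — factor the characteristic polynomial to read off the algebraic multiplicities:
  χ_A(x) = (x + 4)^3

Step 2 — compute geometric multiplicities via the rank-nullity identity g(λ) = n − rank(A − λI):
  rank(A − (-4)·I) = 1, so dim ker(A − (-4)·I) = n − 1 = 2

Summary:
  λ = -4: algebraic multiplicity = 3, geometric multiplicity = 2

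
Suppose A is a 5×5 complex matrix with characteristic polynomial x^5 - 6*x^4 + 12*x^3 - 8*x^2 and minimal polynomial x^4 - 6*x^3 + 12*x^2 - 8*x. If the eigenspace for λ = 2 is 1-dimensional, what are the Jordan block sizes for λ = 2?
Block sizes for λ = 2: [3]

Step 1 — from the characteristic polynomial, algebraic multiplicity of λ = 2 is 3. From dim ker(A − (2)·I) = 1, there are exactly 1 Jordan blocks for λ = 2.
Step 2 — from the minimal polynomial, the factor (x − 2)^3 tells us the largest block for λ = 2 has size 3.
Step 3 — with total size 3, 1 blocks, and largest block 3, the block sizes (in nonincreasing order) are [3].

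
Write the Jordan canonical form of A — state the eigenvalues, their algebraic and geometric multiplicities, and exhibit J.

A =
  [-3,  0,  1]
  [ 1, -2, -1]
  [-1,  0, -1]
J_2(-2) ⊕ J_1(-2)

The characteristic polynomial is
  det(x·I − A) = x^3 + 6*x^2 + 12*x + 8 = (x + 2)^3

Eigenvalues and multiplicities (the geometric multiplicity of λ is n − rank(A − λI), which equals the number of Jordan blocks for λ):
  λ = -2: algebraic multiplicity = 3, geometric multiplicity = 2

Determining the block sizes for each eigenvalue:
  λ = -2: 2 blocks summing to 3 forces exactly one block of size 2 and the rest size 1 → block sizes [2, 1]

Assembling the blocks gives a Jordan form
J =
  [-2,  1,  0]
  [ 0, -2,  0]
  [ 0,  0, -2]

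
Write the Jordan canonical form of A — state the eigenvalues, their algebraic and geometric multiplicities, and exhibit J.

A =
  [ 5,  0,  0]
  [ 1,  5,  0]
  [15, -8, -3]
J_1(-3) ⊕ J_2(5)

The characteristic polynomial is
  det(x·I − A) = x^3 - 7*x^2 - 5*x + 75 = (x - 5)^2*(x + 3)

Eigenvalues and multiplicities (the geometric multiplicity of λ is n − rank(A − λI), which equals the number of Jordan blocks for λ):
  λ = -3: algebraic multiplicity = 1, geometric multiplicity = 1
  λ = 5: algebraic multiplicity = 2, geometric multiplicity = 1

Determining the block sizes for each eigenvalue:
  λ = -3: one block (gm = 1), so the single block has size am = 1 → block sizes [1]
  λ = 5: one block (gm = 1), so the single block has size am = 2 → block sizes [2]

Assembling the blocks gives a Jordan form
J =
  [-3, 0, 0]
  [ 0, 5, 1]
  [ 0, 0, 5]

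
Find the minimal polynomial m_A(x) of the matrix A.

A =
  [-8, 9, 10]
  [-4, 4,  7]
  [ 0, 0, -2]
x^3 + 6*x^2 + 12*x + 8

The characteristic polynomial is χ_A(x) = (x + 2)^3, so the eigenvalues are known. The minimal polynomial is
  m_A(x) = Π_λ (x − λ)^{k_λ}
where k_λ is the size of the *largest* Jordan block for λ (equivalently, the smallest k with (A − λI)^k v = 0 for every generalised eigenvector v of λ).

  λ = -2: largest Jordan block has size 3, contributing (x + 2)^3

So m_A(x) = (x + 2)^3 = x^3 + 6*x^2 + 12*x + 8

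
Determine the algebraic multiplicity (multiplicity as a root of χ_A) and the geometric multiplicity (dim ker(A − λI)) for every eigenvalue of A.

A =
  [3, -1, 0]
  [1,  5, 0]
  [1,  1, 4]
λ = 4: alg = 3, geom = 2

Step 1 — factor the characteristic polynomial to read off the algebraic multiplicities:
  χ_A(x) = (x - 4)^3

Step 2 — compute geometric multiplicities via the rank-nullity identity g(λ) = n − rank(A − λI):
  rank(A − (4)·I) = 1, so dim ker(A − (4)·I) = n − 1 = 2

Summary:
  λ = 4: algebraic multiplicity = 3, geometric multiplicity = 2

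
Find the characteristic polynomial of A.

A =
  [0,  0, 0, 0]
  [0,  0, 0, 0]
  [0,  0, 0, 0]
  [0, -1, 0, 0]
x^4

Expanding det(x·I − A) (e.g. by cofactor expansion or by noting that A is similar to its Jordan form J, which has the same characteristic polynomial as A) gives
  χ_A(x) = x^4
which factors as x^4. The eigenvalues (with algebraic multiplicities) are λ = 0 with multiplicity 4.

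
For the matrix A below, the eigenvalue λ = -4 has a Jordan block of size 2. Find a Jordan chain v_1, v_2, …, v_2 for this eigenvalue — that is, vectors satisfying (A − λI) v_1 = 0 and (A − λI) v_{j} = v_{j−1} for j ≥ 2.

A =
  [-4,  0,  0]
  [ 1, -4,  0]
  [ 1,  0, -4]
A Jordan chain for λ = -4 of length 2:
v_1 = (0, 1, 1)ᵀ
v_2 = (1, 0, 0)ᵀ

Let N = A − (-4)·I. We want v_2 with N^2 v_2 = 0 but N^1 v_2 ≠ 0; then v_{j-1} := N · v_j for j = 2, …, 2.

Pick v_2 = (1, 0, 0)ᵀ.
Then v_1 = N · v_2 = (0, 1, 1)ᵀ.

Sanity check: (A − (-4)·I) v_1 = (0, 0, 0)ᵀ = 0. ✓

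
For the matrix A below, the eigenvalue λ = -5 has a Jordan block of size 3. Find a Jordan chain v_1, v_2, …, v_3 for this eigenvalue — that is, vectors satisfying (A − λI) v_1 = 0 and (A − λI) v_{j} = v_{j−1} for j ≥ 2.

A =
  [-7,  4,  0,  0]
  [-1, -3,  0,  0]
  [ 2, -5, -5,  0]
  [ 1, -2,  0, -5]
A Jordan chain for λ = -5 of length 3:
v_1 = (0, 0, 1, 0)ᵀ
v_2 = (-2, -1, 2, 1)ᵀ
v_3 = (1, 0, 0, 0)ᵀ

Let N = A − (-5)·I. We want v_3 with N^3 v_3 = 0 but N^2 v_3 ≠ 0; then v_{j-1} := N · v_j for j = 3, …, 2.

Pick v_3 = (1, 0, 0, 0)ᵀ.
Then v_2 = N · v_3 = (-2, -1, 2, 1)ᵀ.
Then v_1 = N · v_2 = (0, 0, 1, 0)ᵀ.

Sanity check: (A − (-5)·I) v_1 = (0, 0, 0, 0)ᵀ = 0. ✓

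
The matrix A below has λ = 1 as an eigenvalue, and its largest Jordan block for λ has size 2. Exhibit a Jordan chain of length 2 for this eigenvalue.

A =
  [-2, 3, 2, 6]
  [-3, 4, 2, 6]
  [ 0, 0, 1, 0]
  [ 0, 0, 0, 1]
A Jordan chain for λ = 1 of length 2:
v_1 = (-3, -3, 0, 0)ᵀ
v_2 = (1, 0, 0, 0)ᵀ

Let N = A − (1)·I. We want v_2 with N^2 v_2 = 0 but N^1 v_2 ≠ 0; then v_{j-1} := N · v_j for j = 2, …, 2.

Pick v_2 = (1, 0, 0, 0)ᵀ.
Then v_1 = N · v_2 = (-3, -3, 0, 0)ᵀ.

Sanity check: (A − (1)·I) v_1 = (0, 0, 0, 0)ᵀ = 0. ✓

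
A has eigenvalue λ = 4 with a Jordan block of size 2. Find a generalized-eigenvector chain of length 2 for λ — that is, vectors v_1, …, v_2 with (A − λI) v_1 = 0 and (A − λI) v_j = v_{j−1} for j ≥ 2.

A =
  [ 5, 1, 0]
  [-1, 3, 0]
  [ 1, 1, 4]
A Jordan chain for λ = 4 of length 2:
v_1 = (1, -1, 1)ᵀ
v_2 = (1, 0, 0)ᵀ

Let N = A − (4)·I. We want v_2 with N^2 v_2 = 0 but N^1 v_2 ≠ 0; then v_{j-1} := N · v_j for j = 2, …, 2.

Pick v_2 = (1, 0, 0)ᵀ.
Then v_1 = N · v_2 = (1, -1, 1)ᵀ.

Sanity check: (A − (4)·I) v_1 = (0, 0, 0)ᵀ = 0. ✓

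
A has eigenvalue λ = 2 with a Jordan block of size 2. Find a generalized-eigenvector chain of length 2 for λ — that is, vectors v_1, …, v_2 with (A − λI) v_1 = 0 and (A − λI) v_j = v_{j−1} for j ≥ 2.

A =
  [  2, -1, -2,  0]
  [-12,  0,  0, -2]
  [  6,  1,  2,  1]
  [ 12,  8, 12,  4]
A Jordan chain for λ = 2 of length 2:
v_1 = (0, -12, 6, 12)ᵀ
v_2 = (1, 0, 0, 0)ᵀ

Let N = A − (2)·I. We want v_2 with N^2 v_2 = 0 but N^1 v_2 ≠ 0; then v_{j-1} := N · v_j for j = 2, …, 2.

Pick v_2 = (1, 0, 0, 0)ᵀ.
Then v_1 = N · v_2 = (0, -12, 6, 12)ᵀ.

Sanity check: (A − (2)·I) v_1 = (0, 0, 0, 0)ᵀ = 0. ✓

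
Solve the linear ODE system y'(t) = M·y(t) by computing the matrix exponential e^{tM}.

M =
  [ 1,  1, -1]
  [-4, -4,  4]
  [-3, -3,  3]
e^{tM} =
  [t + 1, t, -t]
  [-4*t, 1 - 4*t, 4*t]
  [-3*t, -3*t, 3*t + 1]

Strategy: write M = P · J · P⁻¹ where J is a Jordan canonical form, so e^{tM} = P · e^{tJ} · P⁻¹, and e^{tJ} can be computed block-by-block.

M has Jordan form
J =
  [0, 1, 0]
  [0, 0, 0]
  [0, 0, 0]
(up to reordering of blocks).

Per-block formulas:
  For a 1×1 block at λ = 0: exp(t · [0]) = [e^(0t)].
  For a 2×2 Jordan block J_2(0): exp(t · J_2(0)) = e^(0t)·(I + t·N), where N is the 2×2 nilpotent shift.

After assembling e^{tJ} and conjugating by P, we get:

e^{tM} =
  [t + 1, t, -t]
  [-4*t, 1 - 4*t, 4*t]
  [-3*t, -3*t, 3*t + 1]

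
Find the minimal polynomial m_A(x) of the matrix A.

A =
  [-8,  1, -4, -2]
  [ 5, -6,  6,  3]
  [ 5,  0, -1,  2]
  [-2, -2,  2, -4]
x^4 + 19*x^3 + 135*x^2 + 425*x + 500

The characteristic polynomial is χ_A(x) = (x + 4)*(x + 5)^3, so the eigenvalues are known. The minimal polynomial is
  m_A(x) = Π_λ (x − λ)^{k_λ}
where k_λ is the size of the *largest* Jordan block for λ (equivalently, the smallest k with (A − λI)^k v = 0 for every generalised eigenvector v of λ).

  λ = -5: largest Jordan block has size 3, contributing (x + 5)^3
  λ = -4: largest Jordan block has size 1, contributing (x + 4)

So m_A(x) = (x + 4)*(x + 5)^3 = x^4 + 19*x^3 + 135*x^2 + 425*x + 500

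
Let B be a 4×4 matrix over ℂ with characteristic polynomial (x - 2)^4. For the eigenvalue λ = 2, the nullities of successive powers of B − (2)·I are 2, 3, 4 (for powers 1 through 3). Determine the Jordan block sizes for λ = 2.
Block sizes for λ = 2: [3, 1]

From the dimensions of kernels of powers, the number of Jordan blocks of size at least j is d_j − d_{j−1} where d_j = dim ker(N^j) (with d_0 = 0). Computing the differences gives [2, 1, 1].
The number of blocks of size exactly k is (#blocks of size ≥ k) − (#blocks of size ≥ k + 1), so the partition is: 1 block(s) of size 1, 1 block(s) of size 3.
In nonincreasing order the block sizes are [3, 1].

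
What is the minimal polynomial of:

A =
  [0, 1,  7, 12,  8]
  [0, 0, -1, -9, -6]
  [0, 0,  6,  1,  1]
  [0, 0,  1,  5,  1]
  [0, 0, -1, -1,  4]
x^5 - 15*x^4 + 75*x^3 - 125*x^2

The characteristic polynomial is χ_A(x) = x^2*(x - 5)^3, so the eigenvalues are known. The minimal polynomial is
  m_A(x) = Π_λ (x − λ)^{k_λ}
where k_λ is the size of the *largest* Jordan block for λ (equivalently, the smallest k with (A − λI)^k v = 0 for every generalised eigenvector v of λ).

  λ = 0: largest Jordan block has size 2, contributing (x − 0)^2
  λ = 5: largest Jordan block has size 3, contributing (x − 5)^3

So m_A(x) = x^2*(x - 5)^3 = x^5 - 15*x^4 + 75*x^3 - 125*x^2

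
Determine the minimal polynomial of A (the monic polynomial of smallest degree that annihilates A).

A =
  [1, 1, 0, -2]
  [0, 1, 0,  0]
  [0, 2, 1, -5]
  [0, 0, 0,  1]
x^2 - 2*x + 1

The characteristic polynomial is χ_A(x) = (x - 1)^4, so the eigenvalues are known. The minimal polynomial is
  m_A(x) = Π_λ (x − λ)^{k_λ}
where k_λ is the size of the *largest* Jordan block for λ (equivalently, the smallest k with (A − λI)^k v = 0 for every generalised eigenvector v of λ).

  λ = 1: largest Jordan block has size 2, contributing (x − 1)^2

So m_A(x) = (x - 1)^2 = x^2 - 2*x + 1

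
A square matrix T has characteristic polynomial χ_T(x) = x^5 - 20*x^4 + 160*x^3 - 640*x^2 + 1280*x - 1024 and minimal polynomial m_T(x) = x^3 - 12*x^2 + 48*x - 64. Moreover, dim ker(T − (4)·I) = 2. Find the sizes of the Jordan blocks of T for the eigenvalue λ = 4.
Block sizes for λ = 4: [3, 2]

Step 1 — from the characteristic polynomial, algebraic multiplicity of λ = 4 is 5. From dim ker(T − (4)·I) = 2, there are exactly 2 Jordan blocks for λ = 4.
Step 2 — from the minimal polynomial, the factor (x − 4)^3 tells us the largest block for λ = 4 has size 3.
Step 3 — with total size 5, 2 blocks, and largest block 3, the block sizes (in nonincreasing order) are [3, 2].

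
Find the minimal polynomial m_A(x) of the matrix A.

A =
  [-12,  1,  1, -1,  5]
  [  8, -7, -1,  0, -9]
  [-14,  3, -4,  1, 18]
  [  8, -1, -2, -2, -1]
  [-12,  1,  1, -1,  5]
x^3 + 10*x^2 + 25*x

The characteristic polynomial is χ_A(x) = x*(x + 5)^4, so the eigenvalues are known. The minimal polynomial is
  m_A(x) = Π_λ (x − λ)^{k_λ}
where k_λ is the size of the *largest* Jordan block for λ (equivalently, the smallest k with (A − λI)^k v = 0 for every generalised eigenvector v of λ).

  λ = -5: largest Jordan block has size 2, contributing (x + 5)^2
  λ = 0: largest Jordan block has size 1, contributing (x − 0)

So m_A(x) = x*(x + 5)^2 = x^3 + 10*x^2 + 25*x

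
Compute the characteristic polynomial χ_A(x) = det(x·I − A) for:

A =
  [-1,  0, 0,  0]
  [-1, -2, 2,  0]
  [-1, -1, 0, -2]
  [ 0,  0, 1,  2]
x^4 + x^3

Expanding det(x·I − A) (e.g. by cofactor expansion or by noting that A is similar to its Jordan form J, which has the same characteristic polynomial as A) gives
  χ_A(x) = x^4 + x^3
which factors as x^3*(x + 1). The eigenvalues (with algebraic multiplicities) are λ = -1 with multiplicity 1, λ = 0 with multiplicity 3.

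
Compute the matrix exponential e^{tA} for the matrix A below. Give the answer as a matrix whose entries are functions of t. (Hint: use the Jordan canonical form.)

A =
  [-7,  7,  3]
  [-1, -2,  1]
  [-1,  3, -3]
e^{tA} =
  [-t^2*exp(-4*t)/2 - 3*t*exp(-4*t) + exp(-4*t), t^2*exp(-4*t) + 7*t*exp(-4*t), t^2*exp(-4*t)/2 + 3*t*exp(-4*t)]
  [-t*exp(-4*t), 2*t*exp(-4*t) + exp(-4*t), t*exp(-4*t)]
  [-t^2*exp(-4*t)/2 - t*exp(-4*t), t^2*exp(-4*t) + 3*t*exp(-4*t), t^2*exp(-4*t)/2 + t*exp(-4*t) + exp(-4*t)]

Strategy: write A = P · J · P⁻¹ where J is a Jordan canonical form, so e^{tA} = P · e^{tJ} · P⁻¹, and e^{tJ} can be computed block-by-block.

A has Jordan form
J =
  [-4,  1,  0]
  [ 0, -4,  1]
  [ 0,  0, -4]
(up to reordering of blocks).

Per-block formulas:
  For a 3×3 Jordan block J_3(-4): exp(t · J_3(-4)) = e^(-4t)·(I + t·N + (t^2/2)·N^2), where N is the 3×3 nilpotent shift.

After assembling e^{tJ} and conjugating by P, we get:

e^{tA} =
  [-t^2*exp(-4*t)/2 - 3*t*exp(-4*t) + exp(-4*t), t^2*exp(-4*t) + 7*t*exp(-4*t), t^2*exp(-4*t)/2 + 3*t*exp(-4*t)]
  [-t*exp(-4*t), 2*t*exp(-4*t) + exp(-4*t), t*exp(-4*t)]
  [-t^2*exp(-4*t)/2 - t*exp(-4*t), t^2*exp(-4*t) + 3*t*exp(-4*t), t^2*exp(-4*t)/2 + t*exp(-4*t) + exp(-4*t)]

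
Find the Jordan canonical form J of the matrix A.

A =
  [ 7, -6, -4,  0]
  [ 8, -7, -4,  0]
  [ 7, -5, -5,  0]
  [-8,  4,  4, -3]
J_1(-3) ⊕ J_1(-3) ⊕ J_2(-1)

The characteristic polynomial is
  det(x·I − A) = x^4 + 8*x^3 + 22*x^2 + 24*x + 9 = (x + 1)^2*(x + 3)^2

Eigenvalues and multiplicities (the geometric multiplicity of λ is n − rank(A − λI), which equals the number of Jordan blocks for λ):
  λ = -3: algebraic multiplicity = 2, geometric multiplicity = 2
  λ = -1: algebraic multiplicity = 2, geometric multiplicity = 1

Determining the block sizes for each eigenvalue:
  λ = -3: gm = am = 2, so every block has size 1 → block sizes [1, 1]
  λ = -1: one block (gm = 1), so the single block has size am = 2 → block sizes [2]

Assembling the blocks gives a Jordan form
J =
  [-3,  0,  0,  0]
  [ 0, -3,  0,  0]
  [ 0,  0, -1,  1]
  [ 0,  0,  0, -1]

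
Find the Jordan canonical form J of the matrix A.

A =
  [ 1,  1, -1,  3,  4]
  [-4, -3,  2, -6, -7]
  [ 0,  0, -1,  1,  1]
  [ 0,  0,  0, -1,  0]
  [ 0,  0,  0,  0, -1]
J_3(-1) ⊕ J_2(-1)

The characteristic polynomial is
  det(x·I − A) = x^5 + 5*x^4 + 10*x^3 + 10*x^2 + 5*x + 1 = (x + 1)^5

Eigenvalues and multiplicities (the geometric multiplicity of λ is n − rank(A − λI), which equals the number of Jordan blocks for λ):
  λ = -1: algebraic multiplicity = 5, geometric multiplicity = 2

Determining the block sizes for each eigenvalue:
  λ = -1: with am = 5 and gm = 2, the partition is not yet determined (e.g. several partitions of 5 into 2 parts exist). Let N = A − (-1)·I. Computing rank(N^1) = 3, rank(N^2) = 1, rank(N^3) = 0; the number of blocks of size ≥ j is rank(N^{j−1}) − rank(N^j), giving [2, 2, 1]. So we have 1 block(s) of size 3, 1 block(s) of size 2 → block sizes [3, 2]

Assembling the blocks gives a Jordan form
J =
  [-1,  1,  0,  0,  0]
  [ 0, -1,  1,  0,  0]
  [ 0,  0, -1,  0,  0]
  [ 0,  0,  0, -1,  1]
  [ 0,  0,  0,  0, -1]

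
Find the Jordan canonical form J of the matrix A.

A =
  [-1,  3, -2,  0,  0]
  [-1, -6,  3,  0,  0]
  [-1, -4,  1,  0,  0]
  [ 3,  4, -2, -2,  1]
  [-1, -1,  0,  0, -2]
J_3(-2) ⊕ J_2(-2)

The characteristic polynomial is
  det(x·I − A) = x^5 + 10*x^4 + 40*x^3 + 80*x^2 + 80*x + 32 = (x + 2)^5

Eigenvalues and multiplicities (the geometric multiplicity of λ is n − rank(A − λI), which equals the number of Jordan blocks for λ):
  λ = -2: algebraic multiplicity = 5, geometric multiplicity = 2

Determining the block sizes for each eigenvalue:
  λ = -2: with am = 5 and gm = 2, the partition is not yet determined (e.g. several partitions of 5 into 2 parts exist). Let N = A − (-2)·I. Computing rank(N^1) = 3, rank(N^2) = 1, rank(N^3) = 0; the number of blocks of size ≥ j is rank(N^{j−1}) − rank(N^j), giving [2, 2, 1]. So we have 1 block(s) of size 3, 1 block(s) of size 2 → block sizes [3, 2]

Assembling the blocks gives a Jordan form
J =
  [-2,  1,  0,  0,  0]
  [ 0, -2,  1,  0,  0]
  [ 0,  0, -2,  0,  0]
  [ 0,  0,  0, -2,  1]
  [ 0,  0,  0,  0, -2]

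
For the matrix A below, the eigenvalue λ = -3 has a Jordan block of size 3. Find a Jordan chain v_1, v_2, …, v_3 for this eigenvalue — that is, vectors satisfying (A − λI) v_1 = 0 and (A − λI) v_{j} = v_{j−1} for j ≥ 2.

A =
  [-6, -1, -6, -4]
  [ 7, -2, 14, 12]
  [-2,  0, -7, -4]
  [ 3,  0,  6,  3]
A Jordan chain for λ = -3 of length 3:
v_1 = (2, -6, 2, -3)ᵀ
v_2 = (-3, 7, -2, 3)ᵀ
v_3 = (1, 0, 0, 0)ᵀ

Let N = A − (-3)·I. We want v_3 with N^3 v_3 = 0 but N^2 v_3 ≠ 0; then v_{j-1} := N · v_j for j = 3, …, 2.

Pick v_3 = (1, 0, 0, 0)ᵀ.
Then v_2 = N · v_3 = (-3, 7, -2, 3)ᵀ.
Then v_1 = N · v_2 = (2, -6, 2, -3)ᵀ.

Sanity check: (A − (-3)·I) v_1 = (0, 0, 0, 0)ᵀ = 0. ✓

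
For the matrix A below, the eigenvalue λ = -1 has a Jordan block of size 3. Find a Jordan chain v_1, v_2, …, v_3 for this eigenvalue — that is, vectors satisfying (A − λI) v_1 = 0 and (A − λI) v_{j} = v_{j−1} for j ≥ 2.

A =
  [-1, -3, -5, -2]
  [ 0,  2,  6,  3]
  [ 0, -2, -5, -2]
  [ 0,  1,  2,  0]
A Jordan chain for λ = -1 of length 3:
v_1 = (-1, 0, 0, 0)ᵀ
v_2 = (-3, 3, -2, 1)ᵀ
v_3 = (0, 1, 0, 0)ᵀ

Let N = A − (-1)·I. We want v_3 with N^3 v_3 = 0 but N^2 v_3 ≠ 0; then v_{j-1} := N · v_j for j = 3, …, 2.

Pick v_3 = (0, 1, 0, 0)ᵀ.
Then v_2 = N · v_3 = (-3, 3, -2, 1)ᵀ.
Then v_1 = N · v_2 = (-1, 0, 0, 0)ᵀ.

Sanity check: (A − (-1)·I) v_1 = (0, 0, 0, 0)ᵀ = 0. ✓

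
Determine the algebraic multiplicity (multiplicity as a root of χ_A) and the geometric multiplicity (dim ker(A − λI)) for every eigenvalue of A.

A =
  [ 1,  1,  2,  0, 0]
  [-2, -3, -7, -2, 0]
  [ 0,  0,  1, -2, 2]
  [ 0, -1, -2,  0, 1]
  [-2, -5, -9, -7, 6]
λ = 1: alg = 5, geom = 2

Step 1 — factor the characteristic polynomial to read off the algebraic multiplicities:
  χ_A(x) = (x - 1)^5

Step 2 — compute geometric multiplicities via the rank-nullity identity g(λ) = n − rank(A − λI):
  rank(A − (1)·I) = 3, so dim ker(A − (1)·I) = n − 3 = 2

Summary:
  λ = 1: algebraic multiplicity = 5, geometric multiplicity = 2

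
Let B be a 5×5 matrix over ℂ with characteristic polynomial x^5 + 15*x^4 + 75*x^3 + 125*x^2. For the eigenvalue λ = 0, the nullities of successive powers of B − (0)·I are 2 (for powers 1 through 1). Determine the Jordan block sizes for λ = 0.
Block sizes for λ = 0: [1, 1]

From the dimensions of kernels of powers, the number of Jordan blocks of size at least j is d_j − d_{j−1} where d_j = dim ker(N^j) (with d_0 = 0). Computing the differences gives [2].
The number of blocks of size exactly k is (#blocks of size ≥ k) − (#blocks of size ≥ k + 1), so the partition is: 2 block(s) of size 1.
In nonincreasing order the block sizes are [1, 1].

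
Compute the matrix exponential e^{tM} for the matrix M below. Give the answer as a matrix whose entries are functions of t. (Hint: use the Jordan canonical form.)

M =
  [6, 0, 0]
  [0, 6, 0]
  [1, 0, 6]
e^{tM} =
  [exp(6*t), 0, 0]
  [0, exp(6*t), 0]
  [t*exp(6*t), 0, exp(6*t)]

Strategy: write M = P · J · P⁻¹ where J is a Jordan canonical form, so e^{tM} = P · e^{tJ} · P⁻¹, and e^{tJ} can be computed block-by-block.

M has Jordan form
J =
  [6, 1, 0]
  [0, 6, 0]
  [0, 0, 6]
(up to reordering of blocks).

Per-block formulas:
  For a 1×1 block at λ = 6: exp(t · [6]) = [e^(6t)].
  For a 2×2 Jordan block J_2(6): exp(t · J_2(6)) = e^(6t)·(I + t·N), where N is the 2×2 nilpotent shift.

After assembling e^{tJ} and conjugating by P, we get:

e^{tM} =
  [exp(6*t), 0, 0]
  [0, exp(6*t), 0]
  [t*exp(6*t), 0, exp(6*t)]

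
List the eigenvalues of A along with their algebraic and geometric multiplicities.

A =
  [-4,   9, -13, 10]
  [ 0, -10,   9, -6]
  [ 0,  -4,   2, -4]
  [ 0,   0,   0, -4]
λ = -4: alg = 4, geom = 2

Step 1 — factor the characteristic polynomial to read off the algebraic multiplicities:
  χ_A(x) = (x + 4)^4

Step 2 — compute geometric multiplicities via the rank-nullity identity g(λ) = n − rank(A − λI):
  rank(A − (-4)·I) = 2, so dim ker(A − (-4)·I) = n − 2 = 2

Summary:
  λ = -4: algebraic multiplicity = 4, geometric multiplicity = 2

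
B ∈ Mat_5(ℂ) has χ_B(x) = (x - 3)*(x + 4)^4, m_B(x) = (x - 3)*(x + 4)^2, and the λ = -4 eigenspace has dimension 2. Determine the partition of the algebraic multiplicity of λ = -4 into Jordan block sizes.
Block sizes for λ = -4: [2, 2]

Step 1 — from the characteristic polynomial, algebraic multiplicity of λ = -4 is 4. From dim ker(B − (-4)·I) = 2, there are exactly 2 Jordan blocks for λ = -4.
Step 2 — from the minimal polynomial, the factor (x + 4)^2 tells us the largest block for λ = -4 has size 2.
Step 3 — with total size 4, 2 blocks, and largest block 2, the block sizes (in nonincreasing order) are [2, 2].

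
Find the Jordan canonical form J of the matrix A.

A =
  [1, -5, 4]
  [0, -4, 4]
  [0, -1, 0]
J_2(-2) ⊕ J_1(1)

The characteristic polynomial is
  det(x·I − A) = x^3 + 3*x^2 - 4 = (x - 1)*(x + 2)^2

Eigenvalues and multiplicities (the geometric multiplicity of λ is n − rank(A − λI), which equals the number of Jordan blocks for λ):
  λ = -2: algebraic multiplicity = 2, geometric multiplicity = 1
  λ = 1: algebraic multiplicity = 1, geometric multiplicity = 1

Determining the block sizes for each eigenvalue:
  λ = -2: one block (gm = 1), so the single block has size am = 2 → block sizes [2]
  λ = 1: one block (gm = 1), so the single block has size am = 1 → block sizes [1]

Assembling the blocks gives a Jordan form
J =
  [-2,  1, 0]
  [ 0, -2, 0]
  [ 0,  0, 1]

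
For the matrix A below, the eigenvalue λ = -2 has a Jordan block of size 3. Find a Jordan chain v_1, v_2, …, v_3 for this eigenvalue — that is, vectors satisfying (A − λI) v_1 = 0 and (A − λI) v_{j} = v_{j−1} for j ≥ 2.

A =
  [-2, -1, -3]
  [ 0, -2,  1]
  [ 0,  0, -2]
A Jordan chain for λ = -2 of length 3:
v_1 = (-1, 0, 0)ᵀ
v_2 = (-3, 1, 0)ᵀ
v_3 = (0, 0, 1)ᵀ

Let N = A − (-2)·I. We want v_3 with N^3 v_3 = 0 but N^2 v_3 ≠ 0; then v_{j-1} := N · v_j for j = 3, …, 2.

Pick v_3 = (0, 0, 1)ᵀ.
Then v_2 = N · v_3 = (-3, 1, 0)ᵀ.
Then v_1 = N · v_2 = (-1, 0, 0)ᵀ.

Sanity check: (A − (-2)·I) v_1 = (0, 0, 0)ᵀ = 0. ✓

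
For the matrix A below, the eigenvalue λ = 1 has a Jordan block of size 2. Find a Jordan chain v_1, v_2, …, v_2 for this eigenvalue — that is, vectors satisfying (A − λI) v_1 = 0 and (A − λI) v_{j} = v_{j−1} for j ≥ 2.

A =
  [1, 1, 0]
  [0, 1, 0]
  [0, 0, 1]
A Jordan chain for λ = 1 of length 2:
v_1 = (1, 0, 0)ᵀ
v_2 = (0, 1, 0)ᵀ

Let N = A − (1)·I. We want v_2 with N^2 v_2 = 0 but N^1 v_2 ≠ 0; then v_{j-1} := N · v_j for j = 2, …, 2.

Pick v_2 = (0, 1, 0)ᵀ.
Then v_1 = N · v_2 = (1, 0, 0)ᵀ.

Sanity check: (A − (1)·I) v_1 = (0, 0, 0)ᵀ = 0. ✓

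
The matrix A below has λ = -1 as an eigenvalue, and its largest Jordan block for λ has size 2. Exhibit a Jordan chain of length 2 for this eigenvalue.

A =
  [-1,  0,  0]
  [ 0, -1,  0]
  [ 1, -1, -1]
A Jordan chain for λ = -1 of length 2:
v_1 = (0, 0, 1)ᵀ
v_2 = (1, 0, 0)ᵀ

Let N = A − (-1)·I. We want v_2 with N^2 v_2 = 0 but N^1 v_2 ≠ 0; then v_{j-1} := N · v_j for j = 2, …, 2.

Pick v_2 = (1, 0, 0)ᵀ.
Then v_1 = N · v_2 = (0, 0, 1)ᵀ.

Sanity check: (A − (-1)·I) v_1 = (0, 0, 0)ᵀ = 0. ✓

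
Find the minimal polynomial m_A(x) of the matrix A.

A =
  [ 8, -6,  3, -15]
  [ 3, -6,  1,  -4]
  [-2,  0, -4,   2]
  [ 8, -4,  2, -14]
x^3 + 12*x^2 + 48*x + 64

The characteristic polynomial is χ_A(x) = (x + 4)^4, so the eigenvalues are known. The minimal polynomial is
  m_A(x) = Π_λ (x − λ)^{k_λ}
where k_λ is the size of the *largest* Jordan block for λ (equivalently, the smallest k with (A − λI)^k v = 0 for every generalised eigenvector v of λ).

  λ = -4: largest Jordan block has size 3, contributing (x + 4)^3

So m_A(x) = (x + 4)^3 = x^3 + 12*x^2 + 48*x + 64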